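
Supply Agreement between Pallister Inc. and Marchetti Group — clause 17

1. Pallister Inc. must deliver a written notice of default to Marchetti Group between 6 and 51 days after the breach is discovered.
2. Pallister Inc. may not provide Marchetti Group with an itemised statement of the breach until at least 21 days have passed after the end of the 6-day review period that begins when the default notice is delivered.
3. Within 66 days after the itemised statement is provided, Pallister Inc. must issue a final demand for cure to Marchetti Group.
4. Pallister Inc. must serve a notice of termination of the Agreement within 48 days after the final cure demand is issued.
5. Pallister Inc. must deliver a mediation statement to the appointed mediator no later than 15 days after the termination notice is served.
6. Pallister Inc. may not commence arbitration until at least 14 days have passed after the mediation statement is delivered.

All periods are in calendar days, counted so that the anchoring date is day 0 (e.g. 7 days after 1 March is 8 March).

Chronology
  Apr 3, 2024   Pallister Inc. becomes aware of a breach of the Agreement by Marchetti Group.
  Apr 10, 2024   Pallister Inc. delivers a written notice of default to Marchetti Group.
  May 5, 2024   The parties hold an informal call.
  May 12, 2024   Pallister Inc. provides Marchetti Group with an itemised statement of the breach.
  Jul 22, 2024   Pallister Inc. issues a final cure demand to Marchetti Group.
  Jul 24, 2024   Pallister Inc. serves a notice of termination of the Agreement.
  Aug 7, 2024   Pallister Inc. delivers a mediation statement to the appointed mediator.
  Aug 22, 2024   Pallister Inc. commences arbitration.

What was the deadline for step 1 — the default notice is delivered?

May 24, 2024

Step 1 runs from Apr 3, 2024, when the breach is discovered. The window is 6–51 days after Apr 3, 2024; it closes on May 24, 2024.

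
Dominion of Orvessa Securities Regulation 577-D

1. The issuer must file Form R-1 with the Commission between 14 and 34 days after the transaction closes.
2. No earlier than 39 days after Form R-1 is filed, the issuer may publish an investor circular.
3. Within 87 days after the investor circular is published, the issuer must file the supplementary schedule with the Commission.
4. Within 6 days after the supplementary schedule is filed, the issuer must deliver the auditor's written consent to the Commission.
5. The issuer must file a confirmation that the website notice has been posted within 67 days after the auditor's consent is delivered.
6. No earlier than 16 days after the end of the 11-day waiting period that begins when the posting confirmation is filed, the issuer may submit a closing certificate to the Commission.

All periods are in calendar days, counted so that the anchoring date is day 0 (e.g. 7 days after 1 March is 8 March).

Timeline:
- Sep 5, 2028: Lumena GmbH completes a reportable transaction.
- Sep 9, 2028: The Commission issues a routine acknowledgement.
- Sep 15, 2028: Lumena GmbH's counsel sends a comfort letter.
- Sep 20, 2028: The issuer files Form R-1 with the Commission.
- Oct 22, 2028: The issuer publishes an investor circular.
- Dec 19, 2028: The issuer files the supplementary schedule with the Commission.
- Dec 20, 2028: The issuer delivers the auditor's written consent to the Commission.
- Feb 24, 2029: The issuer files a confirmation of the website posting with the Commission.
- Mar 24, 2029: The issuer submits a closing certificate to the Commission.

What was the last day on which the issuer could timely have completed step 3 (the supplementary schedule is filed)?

Step 3 runs from Oct 22, 2028, when the investor circular is published. 87 days after Oct 22, 2028 is Jan 17, 2029.

Jan 17, 2029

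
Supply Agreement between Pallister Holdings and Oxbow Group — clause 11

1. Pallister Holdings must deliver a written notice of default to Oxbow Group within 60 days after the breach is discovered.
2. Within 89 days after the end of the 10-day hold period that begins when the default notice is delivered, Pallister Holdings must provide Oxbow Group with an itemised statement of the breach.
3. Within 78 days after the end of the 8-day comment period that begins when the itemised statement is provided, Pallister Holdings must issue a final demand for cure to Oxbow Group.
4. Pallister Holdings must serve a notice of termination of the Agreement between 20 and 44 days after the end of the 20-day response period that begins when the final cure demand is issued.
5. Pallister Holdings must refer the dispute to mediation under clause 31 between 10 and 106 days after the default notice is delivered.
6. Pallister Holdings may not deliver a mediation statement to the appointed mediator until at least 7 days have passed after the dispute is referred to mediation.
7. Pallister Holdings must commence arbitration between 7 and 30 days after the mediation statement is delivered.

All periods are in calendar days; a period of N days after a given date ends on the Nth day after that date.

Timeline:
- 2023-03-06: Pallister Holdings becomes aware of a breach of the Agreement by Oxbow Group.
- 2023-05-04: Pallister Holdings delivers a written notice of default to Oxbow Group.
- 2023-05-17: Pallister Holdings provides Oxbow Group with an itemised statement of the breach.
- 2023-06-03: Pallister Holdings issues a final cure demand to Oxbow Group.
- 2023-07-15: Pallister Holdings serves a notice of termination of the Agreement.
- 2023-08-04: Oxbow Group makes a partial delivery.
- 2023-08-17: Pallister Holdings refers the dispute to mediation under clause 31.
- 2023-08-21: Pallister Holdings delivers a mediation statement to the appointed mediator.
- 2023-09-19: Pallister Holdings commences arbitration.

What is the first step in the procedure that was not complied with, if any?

Step 6

Step 1: 60 days after 2023-03-06 (when the breach is discovered) is 2023-05-05; completed 2023-05-04, before the deadline.
Step 2: 89 days after 2023-05-14 (end of the 10-day hold period, which began when the default notice is delivered on 2023-05-04) is 2023-08-11; done 2023-05-17 — timely.
Step 3: 78 days after 2023-05-25 (end of the 8-day comment period, which began when the itemised statement is provided on 2023-05-17) is 2023-08-11; 2023-06-03 is within that limit.
Step 4: the window is 20–44 days after 2023-06-23 (end of the 20-day response period, which began when the final cure demand is issued on 2023-06-03), so 2023-07-13 through 2023-08-06; 2023-07-15 falls inside that range.
Step 5: the window is 10–106 days after 2023-05-04 (when the default notice is delivered), so 2023-05-14 through 2023-08-18; done 2023-08-17, which is between those dates.
Step 6: the earliest permitted date is 7 days after 2023-08-17 (when the dispute is referred to mediation), i.e. 2023-08-24; acted on 2023-08-21, 3 days prematurely.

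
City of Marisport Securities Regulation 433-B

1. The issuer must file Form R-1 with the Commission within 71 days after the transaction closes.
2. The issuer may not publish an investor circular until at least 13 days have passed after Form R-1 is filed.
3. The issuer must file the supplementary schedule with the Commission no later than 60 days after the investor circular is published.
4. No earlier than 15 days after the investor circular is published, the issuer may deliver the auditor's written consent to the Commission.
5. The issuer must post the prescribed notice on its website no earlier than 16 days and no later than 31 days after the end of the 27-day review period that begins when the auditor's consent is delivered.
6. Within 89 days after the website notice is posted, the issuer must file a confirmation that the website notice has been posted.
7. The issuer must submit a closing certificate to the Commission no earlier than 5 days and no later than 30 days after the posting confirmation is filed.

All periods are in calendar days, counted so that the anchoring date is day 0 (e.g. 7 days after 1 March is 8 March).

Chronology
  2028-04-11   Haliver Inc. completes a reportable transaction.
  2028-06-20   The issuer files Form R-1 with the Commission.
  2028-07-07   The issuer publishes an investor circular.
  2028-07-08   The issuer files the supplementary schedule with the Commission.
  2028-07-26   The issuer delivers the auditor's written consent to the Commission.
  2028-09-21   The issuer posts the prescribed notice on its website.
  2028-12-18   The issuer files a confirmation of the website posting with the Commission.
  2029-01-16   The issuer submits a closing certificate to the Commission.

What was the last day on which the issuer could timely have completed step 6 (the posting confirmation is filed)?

2028-12-19

Step 6 runs from 2028-09-21, when the website notice is posted. 89 days after 2028-09-21 is 2028-12-19.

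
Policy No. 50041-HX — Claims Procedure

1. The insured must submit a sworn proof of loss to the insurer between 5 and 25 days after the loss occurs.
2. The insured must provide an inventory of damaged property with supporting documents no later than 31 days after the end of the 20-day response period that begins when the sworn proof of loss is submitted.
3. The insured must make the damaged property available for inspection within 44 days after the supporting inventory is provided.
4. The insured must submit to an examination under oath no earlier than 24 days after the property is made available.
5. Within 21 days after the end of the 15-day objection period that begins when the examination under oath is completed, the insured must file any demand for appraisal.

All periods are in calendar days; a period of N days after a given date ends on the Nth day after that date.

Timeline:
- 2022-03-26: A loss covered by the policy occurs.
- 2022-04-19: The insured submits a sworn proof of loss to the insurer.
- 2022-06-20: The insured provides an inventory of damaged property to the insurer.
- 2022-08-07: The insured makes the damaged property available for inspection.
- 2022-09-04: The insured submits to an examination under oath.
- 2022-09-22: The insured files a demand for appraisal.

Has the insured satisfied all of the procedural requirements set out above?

No

Step 1 — 5 and 25 days from 2022-03-26 (when the loss occurs) are 2022-03-31 and 2022-04-20 respectively; done 2022-04-19, which is between those dates.
Step 2 — counting 31 days from 2022-05-09 (end of the 20-day response period, which began when the sworn proof of loss is submitted on 2022-04-19) gives a deadline of 2022-06-09; done 2022-06-20 — 11 days late.
The procedure was therefore not followed at step 2.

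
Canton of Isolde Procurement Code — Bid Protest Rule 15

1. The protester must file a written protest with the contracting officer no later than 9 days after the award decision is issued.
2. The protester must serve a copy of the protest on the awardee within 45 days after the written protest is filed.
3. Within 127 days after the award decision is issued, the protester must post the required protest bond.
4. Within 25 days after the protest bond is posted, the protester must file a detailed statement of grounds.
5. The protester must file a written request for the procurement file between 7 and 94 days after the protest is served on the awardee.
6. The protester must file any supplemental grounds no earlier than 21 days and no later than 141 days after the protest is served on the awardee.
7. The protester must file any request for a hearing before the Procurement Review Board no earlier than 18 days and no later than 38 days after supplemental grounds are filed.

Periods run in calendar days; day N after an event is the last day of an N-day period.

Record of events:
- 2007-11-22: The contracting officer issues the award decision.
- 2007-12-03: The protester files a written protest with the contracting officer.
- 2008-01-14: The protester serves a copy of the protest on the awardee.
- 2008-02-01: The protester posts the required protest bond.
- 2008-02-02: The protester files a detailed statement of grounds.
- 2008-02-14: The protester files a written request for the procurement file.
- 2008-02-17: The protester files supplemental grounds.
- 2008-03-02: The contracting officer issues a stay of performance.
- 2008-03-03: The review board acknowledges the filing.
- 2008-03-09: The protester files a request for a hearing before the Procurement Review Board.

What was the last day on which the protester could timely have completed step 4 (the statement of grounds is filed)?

2008-02-26

Step 4 runs from 2008-02-01, when the protest bond is posted. 25 days after 2008-02-01 is 2008-02-26.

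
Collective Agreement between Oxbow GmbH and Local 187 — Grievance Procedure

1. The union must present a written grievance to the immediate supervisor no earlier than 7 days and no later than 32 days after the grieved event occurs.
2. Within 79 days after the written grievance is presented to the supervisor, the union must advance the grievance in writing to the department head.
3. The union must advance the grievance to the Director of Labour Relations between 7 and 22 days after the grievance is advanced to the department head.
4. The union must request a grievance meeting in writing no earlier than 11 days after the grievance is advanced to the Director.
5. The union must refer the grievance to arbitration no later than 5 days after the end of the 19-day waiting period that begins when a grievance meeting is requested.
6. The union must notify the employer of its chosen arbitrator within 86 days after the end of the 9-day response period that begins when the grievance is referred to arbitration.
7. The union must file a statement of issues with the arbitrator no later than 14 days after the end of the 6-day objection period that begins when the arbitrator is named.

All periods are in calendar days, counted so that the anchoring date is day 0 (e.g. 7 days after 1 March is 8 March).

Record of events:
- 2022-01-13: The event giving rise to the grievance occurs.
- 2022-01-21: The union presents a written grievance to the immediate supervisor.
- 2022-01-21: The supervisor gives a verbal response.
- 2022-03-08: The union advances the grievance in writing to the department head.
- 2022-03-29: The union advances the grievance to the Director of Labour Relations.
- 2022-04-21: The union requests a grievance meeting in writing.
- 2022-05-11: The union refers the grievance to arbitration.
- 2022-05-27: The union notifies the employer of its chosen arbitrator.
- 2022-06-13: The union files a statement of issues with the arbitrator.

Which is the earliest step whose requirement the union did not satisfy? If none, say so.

Step 1 — 7 and 32 days from 2022-01-13 (when the grieved event occurs) are 2022-01-20 and 2022-02-14 respectively; done 2022-01-21 — within the window.
Step 2 — counting 79 days from 2022-01-21 (when the written grievance is presented to the supervisor) gives a deadline of 2022-04-10; completed 2022-03-08, before the deadline.
Step 3 — 7 and 22 days from 2022-03-08 (when the grievance is advanced to the department head) are 2022-03-15 and 2022-03-30 respectively; done 2022-03-29 — within the window.
Step 4 — must wait 11 days from 2022-03-29 (when the grievance is advanced to the Director), so not before 2022-04-09; done 2022-04-21 — permitted.
Step 5 — counting 5 days from 2022-05-10 (end of the 19-day waiting period, which began when a grievance meeting is requested on 2022-04-21) gives a deadline of 2022-05-15; 2022-05-11 is within that limit.
Step 6 — counting 86 days from 2022-05-20 (end of the 9-day response period, which began when the grievance is referred to arbitration on 2022-05-11) gives a deadline of 2022-08-14; completed 2022-05-27, before the deadline.
Step 7 — counting 14 days from 2022-06-02 (end of the 6-day objection period, which began when the arbitrator is named on 2022-05-27) gives a deadline of 2022-06-16; 2022-06-13 is within that limit.

None — every step was satisfied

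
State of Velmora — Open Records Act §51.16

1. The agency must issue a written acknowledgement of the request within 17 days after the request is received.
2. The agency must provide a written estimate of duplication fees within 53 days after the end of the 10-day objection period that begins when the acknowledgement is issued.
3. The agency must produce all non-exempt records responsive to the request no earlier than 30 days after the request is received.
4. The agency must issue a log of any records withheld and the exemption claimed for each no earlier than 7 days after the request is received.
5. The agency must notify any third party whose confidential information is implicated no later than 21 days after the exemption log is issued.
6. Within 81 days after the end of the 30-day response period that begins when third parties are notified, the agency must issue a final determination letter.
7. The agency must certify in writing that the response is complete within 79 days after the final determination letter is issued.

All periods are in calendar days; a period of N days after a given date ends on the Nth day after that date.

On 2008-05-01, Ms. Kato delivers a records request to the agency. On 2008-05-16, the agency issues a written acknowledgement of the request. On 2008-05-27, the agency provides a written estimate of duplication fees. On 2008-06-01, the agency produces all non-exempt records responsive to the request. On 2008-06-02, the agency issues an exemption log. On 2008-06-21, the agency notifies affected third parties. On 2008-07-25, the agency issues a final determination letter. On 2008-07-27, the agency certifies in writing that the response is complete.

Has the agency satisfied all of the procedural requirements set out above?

Yes

(1) due by 2008-05-01 + 17 days = 2008-05-18; completed 2008-05-16, before the deadline.
(2) due by 2008-05-26 + 53 days = 2008-07-18; done 2008-05-27 — timely.
(3) permitted from 2008-05-01 + 30 days = 2008-05-31 onward; 2008-06-01 is on or after that date.
(4) permitted from 2008-05-01 + 7 days = 2008-05-08 onward; 2008-06-02 is on or after that date.
(5) due by 2008-06-02 + 21 days = 2008-06-23; done 2008-06-21 — timely.
(6) due by 2008-07-21 + 81 days = 2008-10-10; completed 2008-07-25, before the deadline.
(7) due by 2008-07-25 + 79 days = 2008-10-12; 2008-07-27 is within that limit.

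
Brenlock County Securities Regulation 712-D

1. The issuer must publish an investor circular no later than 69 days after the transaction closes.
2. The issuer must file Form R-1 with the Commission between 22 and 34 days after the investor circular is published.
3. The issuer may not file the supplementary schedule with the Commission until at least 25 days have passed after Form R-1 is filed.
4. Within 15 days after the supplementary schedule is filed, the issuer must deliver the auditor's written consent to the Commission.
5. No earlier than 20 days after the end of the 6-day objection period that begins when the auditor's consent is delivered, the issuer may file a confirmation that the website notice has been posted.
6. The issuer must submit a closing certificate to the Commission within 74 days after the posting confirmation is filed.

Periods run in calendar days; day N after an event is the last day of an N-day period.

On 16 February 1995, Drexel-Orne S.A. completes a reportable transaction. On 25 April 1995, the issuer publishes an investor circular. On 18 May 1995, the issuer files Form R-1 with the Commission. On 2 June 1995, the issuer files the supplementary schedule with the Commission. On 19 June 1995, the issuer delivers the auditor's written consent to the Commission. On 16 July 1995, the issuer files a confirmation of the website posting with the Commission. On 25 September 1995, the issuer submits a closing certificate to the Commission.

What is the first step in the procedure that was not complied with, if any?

(1) due by 16 February 1995 + 69 days = 26 April 1995; done 25 April 1995 — timely.
(2) the permitted window runs from 25 April 1995 + 22 = 17 May 1995 to 25 April 1995 + 34 = 29 May 1995; 18 May 1995 falls inside that range.
(3) permitted from 18 May 1995 + 25 days = 12 June 1995 onward; acted on 2 June 1995, 10 days prematurely.
No need to go further; step 3 was not satisfied.

Step 3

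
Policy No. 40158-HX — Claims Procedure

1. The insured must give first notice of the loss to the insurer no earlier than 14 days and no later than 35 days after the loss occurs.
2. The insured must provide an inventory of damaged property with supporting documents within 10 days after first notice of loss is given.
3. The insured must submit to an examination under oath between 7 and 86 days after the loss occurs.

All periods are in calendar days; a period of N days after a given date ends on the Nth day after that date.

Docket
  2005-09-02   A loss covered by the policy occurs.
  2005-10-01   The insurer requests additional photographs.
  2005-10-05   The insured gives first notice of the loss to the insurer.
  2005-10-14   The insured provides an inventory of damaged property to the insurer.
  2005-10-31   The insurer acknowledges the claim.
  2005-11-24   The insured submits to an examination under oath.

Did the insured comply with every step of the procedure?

Step 1 — 14 and 35 days from 2005-09-02 (when the loss occurs) are 2005-09-16 and 2005-10-07 respectively; done 2005-10-05, which is between those dates.
Step 2 — counting 10 days from 2005-10-05 (when first notice of loss is given) gives a deadline of 2005-10-15; done 2005-10-14 — timely.
Step 3 — 7 and 86 days from 2005-09-02 (when the loss occurs) are 2005-09-09 and 2005-11-27 respectively; done 2005-11-24, which is between those dates.

Yes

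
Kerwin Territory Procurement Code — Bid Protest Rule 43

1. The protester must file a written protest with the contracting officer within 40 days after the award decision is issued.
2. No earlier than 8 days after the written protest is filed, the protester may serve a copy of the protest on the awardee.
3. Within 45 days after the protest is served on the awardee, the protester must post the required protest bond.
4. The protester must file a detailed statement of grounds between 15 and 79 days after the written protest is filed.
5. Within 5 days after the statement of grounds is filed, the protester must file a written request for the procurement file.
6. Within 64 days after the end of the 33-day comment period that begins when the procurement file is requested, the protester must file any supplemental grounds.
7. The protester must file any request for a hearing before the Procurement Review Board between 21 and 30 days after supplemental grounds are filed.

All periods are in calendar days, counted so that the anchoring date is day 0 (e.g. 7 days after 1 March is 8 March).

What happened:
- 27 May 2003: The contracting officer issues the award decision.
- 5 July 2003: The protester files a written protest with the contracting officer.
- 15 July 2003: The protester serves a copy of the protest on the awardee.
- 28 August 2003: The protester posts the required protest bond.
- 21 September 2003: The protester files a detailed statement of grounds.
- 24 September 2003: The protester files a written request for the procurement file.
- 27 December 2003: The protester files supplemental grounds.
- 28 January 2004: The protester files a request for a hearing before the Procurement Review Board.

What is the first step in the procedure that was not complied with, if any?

Step 1: 40 days after 27 May 2003 (when the award decision is issued) is 6 July 2003; done 5 July 2003 — timely.
Step 2: the earliest permitted date is 8 days after 5 July 2003 (when the written protest is filed), i.e. 13 July 2003; 15 July 2003 is on or after that date.
Step 3: 45 days after 15 July 2003 (when the protest is served on the awardee) is 29 August 2003; done 28 August 2003 — timely.
Step 4: the window is 15–79 days after 5 July 2003 (when the written protest is filed), so 20 July 2003 through 22 September 2003; 21 September 2003 falls inside that range.
Step 5: 5 days after 21 September 2003 (when the statement of grounds is filed) is 26 September 2003; done 24 September 2003 — timely.
Step 6: 64 days after 27 October 2003 (end of the 33-day comment period, which began when the procurement file is requested on 24 September 2003) is 30 December 2003; completed 27 December 2003, before the deadline.
Step 7: the window is 21–30 days after 27 December 2003 (when supplemental grounds are filed), so 17 January 2004 through 26 January 2004; done 28 January 2004 — 2 days after the window closed.

Step 7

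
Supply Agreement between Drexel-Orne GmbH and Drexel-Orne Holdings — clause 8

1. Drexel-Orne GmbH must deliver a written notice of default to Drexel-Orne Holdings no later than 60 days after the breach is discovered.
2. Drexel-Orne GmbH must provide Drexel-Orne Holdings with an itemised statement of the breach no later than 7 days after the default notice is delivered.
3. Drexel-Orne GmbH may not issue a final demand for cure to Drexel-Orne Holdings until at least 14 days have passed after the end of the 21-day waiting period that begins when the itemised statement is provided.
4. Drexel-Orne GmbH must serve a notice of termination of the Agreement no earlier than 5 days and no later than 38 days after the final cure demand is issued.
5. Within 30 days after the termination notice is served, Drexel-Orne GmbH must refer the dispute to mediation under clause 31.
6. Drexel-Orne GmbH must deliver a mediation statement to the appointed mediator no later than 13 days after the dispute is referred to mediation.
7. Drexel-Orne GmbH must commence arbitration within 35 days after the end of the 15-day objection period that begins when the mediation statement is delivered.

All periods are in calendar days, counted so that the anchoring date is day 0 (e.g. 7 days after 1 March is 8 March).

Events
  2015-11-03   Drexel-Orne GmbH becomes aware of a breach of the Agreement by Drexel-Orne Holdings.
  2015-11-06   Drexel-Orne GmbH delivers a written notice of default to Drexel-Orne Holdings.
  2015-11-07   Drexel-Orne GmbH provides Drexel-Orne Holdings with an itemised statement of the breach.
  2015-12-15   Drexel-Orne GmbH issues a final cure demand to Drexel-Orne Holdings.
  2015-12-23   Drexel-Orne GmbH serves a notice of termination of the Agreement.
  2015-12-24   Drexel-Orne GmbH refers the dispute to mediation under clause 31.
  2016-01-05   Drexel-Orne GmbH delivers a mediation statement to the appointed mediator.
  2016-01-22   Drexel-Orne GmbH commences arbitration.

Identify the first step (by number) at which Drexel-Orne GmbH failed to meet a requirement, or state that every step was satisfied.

Step 1 — counting 60 days from 2015-11-03 (when the breach is discovered) gives a deadline of 2016-01-02; done 2015-11-06 — timely.
Step 2 — counting 7 days from 2015-11-06 (when the default notice is delivered) gives a deadline of 2015-11-13; completed 2015-11-07, before the deadline.
Step 3 — must wait 14 days from 2015-11-28 (end of the 21-day waiting period, which began when the itemised statement is provided on 2015-11-07), so not before 2015-12-12; 2015-12-15 is on or after that date.
Step 4 — 5 and 38 days from 2015-12-15 (when the final cure demand is issued) are 2015-12-20 and 2016-01-22 respectively; done 2015-12-23 — within the window.
Step 5 — counting 30 days from 2015-12-23 (when the termination notice is served) gives a deadline of 2016-01-22; completed 2015-12-24, before the deadline.
Step 6 — counting 13 days from 2015-12-24 (when the dispute is referred to mediation) gives a deadline of 2016-01-06; 2016-01-05 is within that limit.
Step 7 — counting 35 days from 2016-01-20 (end of the 15-day objection period, which began when the mediation statement is delivered on 2016-01-05) gives a deadline of 2016-02-24; done 2016-01-22 — timely.

None — every step was satisfied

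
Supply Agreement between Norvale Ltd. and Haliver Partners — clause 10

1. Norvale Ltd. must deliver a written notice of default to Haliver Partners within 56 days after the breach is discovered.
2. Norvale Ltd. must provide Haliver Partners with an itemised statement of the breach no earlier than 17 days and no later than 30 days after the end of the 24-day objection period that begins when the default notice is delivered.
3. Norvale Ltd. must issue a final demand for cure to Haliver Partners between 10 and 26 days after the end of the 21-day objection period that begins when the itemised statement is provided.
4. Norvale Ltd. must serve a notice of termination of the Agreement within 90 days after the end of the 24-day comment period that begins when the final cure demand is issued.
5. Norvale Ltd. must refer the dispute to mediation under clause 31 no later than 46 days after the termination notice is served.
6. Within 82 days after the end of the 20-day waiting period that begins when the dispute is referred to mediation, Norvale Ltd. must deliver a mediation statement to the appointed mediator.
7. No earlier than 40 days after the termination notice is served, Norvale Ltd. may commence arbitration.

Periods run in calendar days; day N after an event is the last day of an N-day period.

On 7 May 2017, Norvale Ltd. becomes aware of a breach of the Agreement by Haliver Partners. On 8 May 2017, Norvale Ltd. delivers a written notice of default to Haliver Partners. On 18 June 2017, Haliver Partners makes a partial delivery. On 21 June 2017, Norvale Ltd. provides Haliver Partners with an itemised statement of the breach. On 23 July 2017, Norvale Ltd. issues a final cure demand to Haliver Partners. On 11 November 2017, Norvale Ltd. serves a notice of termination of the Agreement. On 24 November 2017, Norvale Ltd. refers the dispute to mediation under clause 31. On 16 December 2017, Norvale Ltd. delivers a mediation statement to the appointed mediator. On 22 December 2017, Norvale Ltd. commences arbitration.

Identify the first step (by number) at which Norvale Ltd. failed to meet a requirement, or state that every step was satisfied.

None — every step was satisfied

Step 1: 56 days after 7 May 2017 (when the breach is discovered) is 2 July 2017; completed 8 May 2017, before the deadline.
Step 2: the window is 17–30 days after 1 June 2017 (end of the 24-day objection period, which began when the default notice is delivered on 8 May 2017), so 18 June 2017 through 1 July 2017; done 21 June 2017, which is between those dates.
Step 3: the window is 10–26 days after 12 July 2017 (end of the 21-day objection period, which began when the itemised statement is provided on 21 June 2017), so 22 July 2017 through 7 August 2017; done 23 July 2017 — within the window.
Step 4: 90 days after 16 August 2017 (end of the 24-day comment period, which began when the final cure demand is issued on 23 July 2017) is 14 November 2017; completed 11 November 2017, before the deadline.
Step 5: 46 days after 11 November 2017 (when the termination notice is served) is 27 December 2017; completed 24 November 2017, before the deadline.
Step 6: 82 days after 14 December 2017 (end of the 20-day waiting period, which began when the dispute is referred to mediation on 24 November 2017) is 6 March 2018; 16 December 2017 is within that limit.
Step 7: the earliest permitted date is 40 days after 11 November 2017 (when the termination notice is served), i.e. 21 December 2017; 22 December 2017 is on or after that date.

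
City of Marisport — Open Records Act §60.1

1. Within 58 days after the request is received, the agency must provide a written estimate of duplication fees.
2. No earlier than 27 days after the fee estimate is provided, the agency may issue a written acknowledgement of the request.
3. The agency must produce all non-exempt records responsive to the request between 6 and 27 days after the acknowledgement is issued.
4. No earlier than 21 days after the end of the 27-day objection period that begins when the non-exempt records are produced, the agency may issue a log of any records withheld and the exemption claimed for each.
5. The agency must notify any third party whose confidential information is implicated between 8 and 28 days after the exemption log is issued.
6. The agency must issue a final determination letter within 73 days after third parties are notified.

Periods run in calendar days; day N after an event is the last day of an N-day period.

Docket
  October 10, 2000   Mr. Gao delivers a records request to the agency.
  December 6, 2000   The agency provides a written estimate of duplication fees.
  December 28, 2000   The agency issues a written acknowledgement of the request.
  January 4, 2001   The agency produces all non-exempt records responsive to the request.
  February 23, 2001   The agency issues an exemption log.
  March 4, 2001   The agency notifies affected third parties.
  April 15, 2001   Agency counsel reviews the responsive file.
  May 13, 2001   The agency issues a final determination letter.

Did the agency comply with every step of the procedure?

(1) due by October 10, 2000 + 58 days = December 7, 2000; December 6, 2000 is within that limit.
(2) permitted from December 6, 2000 + 27 days = January 2, 2001 onward; December 28, 2000 is 5 days before the earliest permitted date.
The analysis stops there.

No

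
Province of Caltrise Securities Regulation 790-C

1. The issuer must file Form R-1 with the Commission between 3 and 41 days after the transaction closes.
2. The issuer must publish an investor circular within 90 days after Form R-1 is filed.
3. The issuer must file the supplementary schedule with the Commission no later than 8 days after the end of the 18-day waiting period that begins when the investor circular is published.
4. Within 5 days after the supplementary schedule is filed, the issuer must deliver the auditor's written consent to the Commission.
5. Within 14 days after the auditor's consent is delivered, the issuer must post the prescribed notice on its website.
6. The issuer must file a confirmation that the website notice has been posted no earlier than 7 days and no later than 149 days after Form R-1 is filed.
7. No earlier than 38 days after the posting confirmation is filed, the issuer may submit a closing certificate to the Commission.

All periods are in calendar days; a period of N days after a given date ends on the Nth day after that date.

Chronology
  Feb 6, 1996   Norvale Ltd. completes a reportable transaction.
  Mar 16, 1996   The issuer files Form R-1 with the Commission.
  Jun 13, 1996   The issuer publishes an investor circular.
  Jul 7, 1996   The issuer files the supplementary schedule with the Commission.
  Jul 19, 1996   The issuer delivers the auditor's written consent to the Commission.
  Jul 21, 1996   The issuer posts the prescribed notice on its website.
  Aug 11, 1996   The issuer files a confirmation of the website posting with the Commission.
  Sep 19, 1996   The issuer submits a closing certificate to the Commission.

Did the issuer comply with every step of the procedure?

Step 1 — 3 and 41 days from Feb 6, 1996 (when the transaction closes) are Feb 9, 1996 and Mar 18, 1996 respectively; done Mar 16, 1996 — within the window.
Step 2 — counting 90 days from Mar 16, 1996 (when Form R-1 is filed) gives a deadline of Jun 14, 1996; completed Jun 13, 1996, before the deadline.
Step 3 — counting 8 days from Jul 1, 1996 (end of the 18-day waiting period, which began when the investor circular is published on Jun 13, 1996) gives a deadline of Jul 9, 1996; Jul 7, 1996 is within that limit.
Step 4 — counting 5 days from Jul 7, 1996 (when the supplementary schedule is filed) gives a deadline of Jul 12, 1996; Jul 19, 1996 misses that deadline by 7 days.
Later steps need not be reached.

No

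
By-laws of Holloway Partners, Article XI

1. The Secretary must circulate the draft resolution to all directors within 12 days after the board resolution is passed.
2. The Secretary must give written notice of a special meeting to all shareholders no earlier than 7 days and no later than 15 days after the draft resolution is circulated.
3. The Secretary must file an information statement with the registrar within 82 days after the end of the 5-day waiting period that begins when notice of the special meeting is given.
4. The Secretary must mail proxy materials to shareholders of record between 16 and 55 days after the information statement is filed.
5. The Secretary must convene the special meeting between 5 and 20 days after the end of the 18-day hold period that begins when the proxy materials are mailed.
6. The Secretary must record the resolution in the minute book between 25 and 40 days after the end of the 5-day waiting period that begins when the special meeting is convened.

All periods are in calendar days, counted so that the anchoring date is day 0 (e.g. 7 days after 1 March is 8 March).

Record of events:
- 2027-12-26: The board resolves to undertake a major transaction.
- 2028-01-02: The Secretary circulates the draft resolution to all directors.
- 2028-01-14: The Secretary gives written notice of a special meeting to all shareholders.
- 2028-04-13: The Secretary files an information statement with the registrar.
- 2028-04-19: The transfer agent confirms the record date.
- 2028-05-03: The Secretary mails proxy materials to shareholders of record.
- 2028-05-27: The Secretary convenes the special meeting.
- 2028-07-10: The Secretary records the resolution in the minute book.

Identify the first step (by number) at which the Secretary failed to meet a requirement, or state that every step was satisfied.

(1) due by 2027-12-26 + 12 days = 2028-01-07; completed 2028-01-02, before the deadline.
(2) the permitted window runs from 2028-01-02 + 7 = 2028-01-09 to 2028-01-02 + 15 = 2028-01-17; done 2028-01-14, which is between those dates.
(3) due by 2028-01-19 + 82 days = 2028-04-10; not done until 2028-04-13, 3 days after the deadline.
The procedure was therefore not followed at step 3.

Step 3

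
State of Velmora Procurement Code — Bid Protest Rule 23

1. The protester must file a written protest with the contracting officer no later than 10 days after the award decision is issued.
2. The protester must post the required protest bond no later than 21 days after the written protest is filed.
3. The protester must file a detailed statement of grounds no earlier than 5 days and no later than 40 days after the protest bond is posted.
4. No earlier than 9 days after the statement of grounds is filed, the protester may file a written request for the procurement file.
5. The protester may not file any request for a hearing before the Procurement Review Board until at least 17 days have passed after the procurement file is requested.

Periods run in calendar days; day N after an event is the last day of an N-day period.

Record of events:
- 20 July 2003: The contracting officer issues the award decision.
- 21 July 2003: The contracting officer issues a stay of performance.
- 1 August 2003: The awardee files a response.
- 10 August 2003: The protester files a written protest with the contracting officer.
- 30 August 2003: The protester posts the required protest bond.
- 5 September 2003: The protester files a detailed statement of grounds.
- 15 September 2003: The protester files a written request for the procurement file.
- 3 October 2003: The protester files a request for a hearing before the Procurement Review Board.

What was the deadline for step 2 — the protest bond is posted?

Step 2 runs from 10 August 2003, when the written protest is filed. 21 days after 10 August 2003 is 31 August 2003.

31 August 2003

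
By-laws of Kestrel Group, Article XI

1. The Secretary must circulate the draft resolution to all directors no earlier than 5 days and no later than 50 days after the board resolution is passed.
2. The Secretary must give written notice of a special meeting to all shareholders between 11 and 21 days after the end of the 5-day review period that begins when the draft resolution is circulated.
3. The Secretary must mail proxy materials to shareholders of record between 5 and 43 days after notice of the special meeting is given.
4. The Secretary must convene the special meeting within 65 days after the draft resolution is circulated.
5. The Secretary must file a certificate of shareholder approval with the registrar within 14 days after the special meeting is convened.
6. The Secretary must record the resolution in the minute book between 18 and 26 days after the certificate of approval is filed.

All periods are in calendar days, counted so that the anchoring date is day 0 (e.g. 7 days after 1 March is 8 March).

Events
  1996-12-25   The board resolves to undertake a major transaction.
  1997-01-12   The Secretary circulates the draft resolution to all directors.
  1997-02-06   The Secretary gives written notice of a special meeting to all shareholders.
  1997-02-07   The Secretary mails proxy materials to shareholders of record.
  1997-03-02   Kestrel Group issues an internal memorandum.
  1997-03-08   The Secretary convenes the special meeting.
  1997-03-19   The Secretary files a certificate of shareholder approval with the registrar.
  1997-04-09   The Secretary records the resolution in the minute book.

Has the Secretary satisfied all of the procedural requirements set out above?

No

Step 1: the window is 5–50 days after 1996-12-25 (when the board resolution is passed), so 1996-12-30 through 1997-02-13; 1997-01-12 falls inside that range.
Step 2: the window is 11–21 days after 1997-01-17 (end of the 5-day review period, which began when the draft resolution is circulated on 1997-01-12), so 1997-01-28 through 1997-02-07; done 1997-02-06, which is between those dates.
Step 3: the window is 5–43 days after 1997-02-06 (when notice of the special meeting is given), so 1997-02-11 through 1997-03-21; 1997-02-07 is 4 days too early.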